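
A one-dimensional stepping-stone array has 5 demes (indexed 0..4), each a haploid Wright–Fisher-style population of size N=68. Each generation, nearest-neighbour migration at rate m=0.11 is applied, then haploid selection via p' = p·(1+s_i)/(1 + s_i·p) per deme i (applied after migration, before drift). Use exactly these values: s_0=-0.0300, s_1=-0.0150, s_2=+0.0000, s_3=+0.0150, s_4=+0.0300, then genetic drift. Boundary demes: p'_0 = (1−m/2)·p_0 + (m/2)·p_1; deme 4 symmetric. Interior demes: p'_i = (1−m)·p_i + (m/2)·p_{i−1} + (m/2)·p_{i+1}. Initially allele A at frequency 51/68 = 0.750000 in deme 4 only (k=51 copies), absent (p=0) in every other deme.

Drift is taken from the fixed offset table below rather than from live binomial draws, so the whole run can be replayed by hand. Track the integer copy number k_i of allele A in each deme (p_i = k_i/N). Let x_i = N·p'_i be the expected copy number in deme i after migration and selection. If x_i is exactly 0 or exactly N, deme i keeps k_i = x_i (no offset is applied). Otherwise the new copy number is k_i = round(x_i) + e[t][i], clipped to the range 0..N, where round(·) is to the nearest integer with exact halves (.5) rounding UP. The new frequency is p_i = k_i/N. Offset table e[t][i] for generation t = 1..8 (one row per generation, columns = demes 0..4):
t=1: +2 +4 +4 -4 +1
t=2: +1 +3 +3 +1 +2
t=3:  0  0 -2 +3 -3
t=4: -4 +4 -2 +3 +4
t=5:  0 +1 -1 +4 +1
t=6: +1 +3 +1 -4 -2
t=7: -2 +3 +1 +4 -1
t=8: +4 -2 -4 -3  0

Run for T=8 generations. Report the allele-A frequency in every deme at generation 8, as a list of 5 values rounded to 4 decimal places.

t=0: k=[0 0 0 0 51]
t=1: x=[0.0000 0.0000 0.0000 2.8453 48.6073] k=[0 0 0 0 50]
t=2: x=[0.0000 0.0000 0.0000 2.7896 47.6737] k=[0 0 0 4 50]
t=3: x=[0.0000 0.0000 0.2200 6.3957 47.8911] k=[0 0 0 9 45]
t=4: x=[0.0000 0.0000 0.4950 10.6177 43.4853] k=[0 0 0 14 47]
t=5: x=[0.0000 0.0000 0.7700 15.2202 45.6309] k=[0 0 0 19 47]
t=6: x=[0.0000 0.0000 1.0450 19.7027 45.9032] k=[0 0 2 16 44]
t=7: x=[0.0000 0.1084 2.6600 16.9588 42.9296] k=[0 3 4 21 42]
t=8: x=[0.1601 2.8485 4.8800 21.4380 41.3257] k=[4 1 1 18 41]

[0.0588, 0.0147, 0.0147, 0.2647, 0.6029]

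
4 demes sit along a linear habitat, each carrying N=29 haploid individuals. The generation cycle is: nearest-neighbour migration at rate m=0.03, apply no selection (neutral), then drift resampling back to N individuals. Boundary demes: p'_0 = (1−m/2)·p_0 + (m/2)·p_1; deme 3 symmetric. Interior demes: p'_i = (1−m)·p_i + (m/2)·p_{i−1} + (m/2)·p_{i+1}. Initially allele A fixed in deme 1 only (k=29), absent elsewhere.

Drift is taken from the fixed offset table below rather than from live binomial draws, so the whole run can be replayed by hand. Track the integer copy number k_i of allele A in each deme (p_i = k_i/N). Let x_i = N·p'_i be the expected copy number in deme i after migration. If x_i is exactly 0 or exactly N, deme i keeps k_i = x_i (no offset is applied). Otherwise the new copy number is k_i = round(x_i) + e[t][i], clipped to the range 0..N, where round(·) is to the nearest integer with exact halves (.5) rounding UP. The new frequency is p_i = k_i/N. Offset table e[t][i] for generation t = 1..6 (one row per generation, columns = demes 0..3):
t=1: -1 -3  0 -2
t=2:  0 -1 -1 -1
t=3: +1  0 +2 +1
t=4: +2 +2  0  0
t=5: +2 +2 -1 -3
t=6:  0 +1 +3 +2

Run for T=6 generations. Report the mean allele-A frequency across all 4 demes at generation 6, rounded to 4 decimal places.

0.3017

t=0: k=[0 29 0 0]
t=1: x=[0.4350 28.1300 0.4350 0.0000] k=[0 25 0 0]
t=2: x=[0.3750 24.2500 0.3750 0.0000] k=[0 23 0 0]
t=3: x=[0.3450 22.3100 0.3450 0.0000] k=[1 22 2 0]
t=4: x=[1.3150 21.3850 2.2700 0.0300] k=[3 23 2 0]
t=5: x=[3.3000 22.3850 2.2850 0.0300] k=[5 24 1 0]
t=6: x=[5.2850 23.3700 1.3300 0.0150] k=[5 24 4 2]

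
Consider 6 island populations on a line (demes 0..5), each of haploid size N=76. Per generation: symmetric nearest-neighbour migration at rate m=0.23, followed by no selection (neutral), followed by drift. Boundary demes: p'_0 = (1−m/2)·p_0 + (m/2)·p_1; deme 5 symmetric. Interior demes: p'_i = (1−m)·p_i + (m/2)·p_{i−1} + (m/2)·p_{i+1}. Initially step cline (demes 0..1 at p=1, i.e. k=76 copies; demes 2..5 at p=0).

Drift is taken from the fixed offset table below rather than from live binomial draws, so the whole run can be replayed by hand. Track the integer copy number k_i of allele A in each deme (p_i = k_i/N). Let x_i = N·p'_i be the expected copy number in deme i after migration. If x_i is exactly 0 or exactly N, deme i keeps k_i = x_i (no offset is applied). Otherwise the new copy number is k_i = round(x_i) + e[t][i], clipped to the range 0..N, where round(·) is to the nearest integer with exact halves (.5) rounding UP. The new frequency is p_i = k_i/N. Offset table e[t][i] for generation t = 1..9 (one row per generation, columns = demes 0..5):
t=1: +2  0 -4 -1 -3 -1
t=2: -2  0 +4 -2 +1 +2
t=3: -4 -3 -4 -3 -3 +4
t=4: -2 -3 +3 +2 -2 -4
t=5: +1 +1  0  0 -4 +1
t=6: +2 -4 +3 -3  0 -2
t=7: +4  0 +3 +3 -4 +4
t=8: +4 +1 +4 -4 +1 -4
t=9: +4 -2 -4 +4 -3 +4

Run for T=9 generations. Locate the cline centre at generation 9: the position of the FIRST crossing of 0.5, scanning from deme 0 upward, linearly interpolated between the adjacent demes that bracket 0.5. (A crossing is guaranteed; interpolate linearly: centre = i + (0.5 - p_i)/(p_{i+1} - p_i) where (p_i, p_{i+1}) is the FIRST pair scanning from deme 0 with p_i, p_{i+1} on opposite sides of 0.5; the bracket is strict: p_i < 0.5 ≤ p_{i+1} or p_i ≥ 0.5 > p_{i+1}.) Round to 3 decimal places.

1.333

t=0: k=[76 76 0 0 0 0]
t=1: x=[76.0000 67.2600 8.7400 0.0000 0.0000 0.0000] k=[76 67 5 0 0 0]
t=2: x=[74.9650 60.9050 11.5550 0.5750 0.0000 0.0000] k=[73 61 16 0 0 0]
t=3: x=[71.6200 57.2050 19.3350 1.8400 0.0000 0.0000] k=[68 54 15 0 0 0]
t=4: x=[66.3900 51.1250 17.7600 1.7250 0.0000 0.0000] k=[64 48 21 4 0 0]
t=5: x=[62.1600 46.7350 22.1500 5.4950 0.4600 0.0000] k=[63 48 22 5 0 0]
t=6: x=[61.2750 46.7350 23.0350 6.3800 0.5750 0.0000] k=[63 43 26 3 1 0]
t=7: x=[60.7000 43.3450 25.3100 5.4150 1.1150 0.1150] k=[65 43 28 8 0 4]
t=8: x=[62.4700 43.8050 27.4250 9.3800 1.3800 3.5400] k=[66 45 31 5 2 0]
t=9: x=[63.5850 45.8050 29.6200 7.6450 2.1150 0.2300] k=[68 44 26 12 0 4]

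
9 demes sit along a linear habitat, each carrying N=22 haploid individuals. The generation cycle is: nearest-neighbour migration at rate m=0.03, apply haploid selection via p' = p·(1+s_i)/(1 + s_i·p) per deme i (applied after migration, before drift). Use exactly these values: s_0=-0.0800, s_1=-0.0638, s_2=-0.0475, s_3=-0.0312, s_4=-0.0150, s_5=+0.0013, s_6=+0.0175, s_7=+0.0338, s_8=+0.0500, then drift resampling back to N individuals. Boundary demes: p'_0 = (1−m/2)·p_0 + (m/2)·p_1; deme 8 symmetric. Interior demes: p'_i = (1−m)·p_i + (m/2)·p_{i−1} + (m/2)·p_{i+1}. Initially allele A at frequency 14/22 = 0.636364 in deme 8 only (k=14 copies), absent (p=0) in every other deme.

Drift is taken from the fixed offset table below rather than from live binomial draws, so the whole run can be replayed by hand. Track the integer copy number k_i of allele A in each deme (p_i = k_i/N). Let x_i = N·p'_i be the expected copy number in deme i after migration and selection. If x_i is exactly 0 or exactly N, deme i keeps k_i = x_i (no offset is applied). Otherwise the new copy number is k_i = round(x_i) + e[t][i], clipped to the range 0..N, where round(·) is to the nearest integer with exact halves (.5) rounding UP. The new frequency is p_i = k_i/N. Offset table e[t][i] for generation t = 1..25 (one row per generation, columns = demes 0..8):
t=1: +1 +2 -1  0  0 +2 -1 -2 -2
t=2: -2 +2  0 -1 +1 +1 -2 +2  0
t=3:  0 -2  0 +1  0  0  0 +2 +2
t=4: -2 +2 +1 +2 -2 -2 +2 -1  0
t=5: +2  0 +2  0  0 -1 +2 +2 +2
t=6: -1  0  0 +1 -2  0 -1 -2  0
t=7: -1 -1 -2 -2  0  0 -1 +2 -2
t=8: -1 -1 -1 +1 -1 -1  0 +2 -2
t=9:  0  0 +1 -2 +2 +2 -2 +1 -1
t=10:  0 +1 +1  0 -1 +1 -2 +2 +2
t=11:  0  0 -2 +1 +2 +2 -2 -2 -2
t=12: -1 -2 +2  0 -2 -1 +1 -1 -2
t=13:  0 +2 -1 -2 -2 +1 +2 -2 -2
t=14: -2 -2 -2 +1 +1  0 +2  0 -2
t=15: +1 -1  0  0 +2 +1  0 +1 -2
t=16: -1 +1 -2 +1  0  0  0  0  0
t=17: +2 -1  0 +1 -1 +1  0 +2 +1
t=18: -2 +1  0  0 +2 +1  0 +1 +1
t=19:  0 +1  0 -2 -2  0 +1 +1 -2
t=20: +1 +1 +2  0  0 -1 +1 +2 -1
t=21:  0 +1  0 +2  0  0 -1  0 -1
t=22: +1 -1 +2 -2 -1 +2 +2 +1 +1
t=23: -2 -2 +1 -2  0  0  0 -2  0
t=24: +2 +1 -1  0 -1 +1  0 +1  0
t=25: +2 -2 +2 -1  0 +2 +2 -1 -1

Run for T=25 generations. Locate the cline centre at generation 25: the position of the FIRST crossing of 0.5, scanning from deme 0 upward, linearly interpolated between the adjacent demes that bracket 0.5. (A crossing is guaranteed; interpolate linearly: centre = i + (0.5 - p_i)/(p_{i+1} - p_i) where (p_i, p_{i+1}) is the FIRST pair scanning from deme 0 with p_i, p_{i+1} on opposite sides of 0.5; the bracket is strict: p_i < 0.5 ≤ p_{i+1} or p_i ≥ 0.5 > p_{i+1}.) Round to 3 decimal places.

t=0: k=[0 0 0 0 0 0 0 0 14]
t=1: x=[0.0000 0.0000 0.0000 0.0000 0.0000 0.0000 0.0000 0.2170 14.0395] k=[0 0 0 0 0 0 0 0 12]
t=2: x=[0.0000 0.0000 0.0000 0.0000 0.0000 0.0000 0.0000 0.1860 12.0863] k=[0 0 0 0 0 0 0 2 12]
t=3: x=[0.0000 0.0000 0.0000 0.0000 0.0000 0.0000 0.0305 2.1845 12.1162] k=[0 0 0 0 0 0 0 4 14]
t=4: x=[0.0000 0.0000 0.0000 0.0000 0.0000 0.0000 0.0610 4.2018 14.0987] k=[0 0 0 0 0 0 2 3 14]
t=5: x=[0.0000 0.0000 0.0000 0.0000 0.0000 0.0300 2.0166 3.2408 14.0839] k=[0 0 0 0 0 0 4 5 16]
t=6: x=[0.0000 0.0000 0.0000 0.0000 0.0000 0.0601 4.0116 5.2823 16.0492] k=[0 0 0 0 0 0 3 3 16]
t=7: x=[0.0000 0.0000 0.0000 0.0000 0.0000 0.0451 2.9997 3.2869 16.0198] k=[0 0 0 0 0 0 2 5 14]
t=8: x=[0.0000 0.0000 0.0000 0.0000 0.0000 0.0300 2.0470 5.2212 14.1135] k=[0 0 0 0 0 0 2 7 12]
t=9: x=[0.0000 0.0000 0.0000 0.0000 0.0000 0.0300 2.0774 7.1596 12.1909] k=[0 0 0 0 0 2 0 8 11]
t=10: x=[0.0000 0.0000 0.0000 0.0000 0.0296 1.9423 0.1526 8.0943 11.2233] k=[0 0 0 0 0 3 0 10 13]
t=11: x=[0.0000 0.0000 0.0000 0.0000 0.0443 2.9133 0.1984 10.0763 13.2137] k=[0 0 0 0 2 5 0 8 11]
t=12: x=[0.0000 0.0000 0.0000 0.0291 1.9875 4.8849 0.1984 8.0943 11.2233] k=[0 0 0 0 0 4 1 7 9]
t=13: x=[0.0000 0.0000 0.0000 0.0000 0.0591 3.8992 1.1538 7.0989 9.2303] k=[0 0 0 0 0 5 3 5 7]
t=14: x=[0.0000 0.0000 0.0000 0.0000 0.0739 4.8999 3.1060 5.1296 7.2044] k=[0 0 0 0 1 5 5 5 5]
t=15: x=[0.0000 0.0000 0.0000 0.0145 1.0301 4.9450 5.0673 5.1296 5.1910] k=[0 0 0 0 3 6 5 6 3]
t=16: x=[0.0000 0.0000 0.0000 0.0436 2.9611 5.9456 5.0976 6.0852 3.1753] k=[0 0 0 1 3 6 5 6 3]
t=17: x=[0.0000 0.0000 0.0143 0.9847 2.9759 5.9456 5.0976 6.0852 3.1753] k=[0 0 0 2 2 7 5 8 4]
t=18: x=[0.0000 0.0000 0.0286 1.9139 2.0468 6.9012 5.1431 8.0640 4.2240] k=[0 0 0 2 4 8 5 9 5]
t=19: x=[0.0000 0.0000 0.0286 1.9431 3.9805 7.9016 5.1733 9.0566 5.2526] k=[0 0 0 0 2 8 6 10 3]
t=20: x=[0.0000 0.0000 0.0000 0.0291 2.0320 7.8866 6.1667 10.0161 3.2374] k=[0 0 0 0 2 7 7 12 2]
t=21: x=[0.0000 0.0000 0.0000 0.0291 2.0171 6.9312 7.1585 11.9567 2.2465] k=[0 0 0 2 2 7 6 12 1]
t=22: x=[0.0000 0.0000 0.0286 1.9139 2.0468 6.9162 6.1818 11.9268 1.2200] k=[0 0 2 0 1 9 8 13 2]
t=23: x=[0.0000 0.0281 1.8556 0.0436 1.0892 8.8719 8.1789 12.9377 2.2621] k=[0 0 3 0 1 9 8 11 2]
t=24: x=[0.0000 0.0421 2.7893 0.0581 1.0892 8.8719 8.1488 11.0028 2.2309] k=[0 1 2 0 0 10 8 12 2]
t=25: x=[0.0138 0.9389 1.8700 0.0291 0.1478 9.8271 8.1789 11.9717 2.2465] k=[2 0 4 0 0 12 10 11 1]

4.917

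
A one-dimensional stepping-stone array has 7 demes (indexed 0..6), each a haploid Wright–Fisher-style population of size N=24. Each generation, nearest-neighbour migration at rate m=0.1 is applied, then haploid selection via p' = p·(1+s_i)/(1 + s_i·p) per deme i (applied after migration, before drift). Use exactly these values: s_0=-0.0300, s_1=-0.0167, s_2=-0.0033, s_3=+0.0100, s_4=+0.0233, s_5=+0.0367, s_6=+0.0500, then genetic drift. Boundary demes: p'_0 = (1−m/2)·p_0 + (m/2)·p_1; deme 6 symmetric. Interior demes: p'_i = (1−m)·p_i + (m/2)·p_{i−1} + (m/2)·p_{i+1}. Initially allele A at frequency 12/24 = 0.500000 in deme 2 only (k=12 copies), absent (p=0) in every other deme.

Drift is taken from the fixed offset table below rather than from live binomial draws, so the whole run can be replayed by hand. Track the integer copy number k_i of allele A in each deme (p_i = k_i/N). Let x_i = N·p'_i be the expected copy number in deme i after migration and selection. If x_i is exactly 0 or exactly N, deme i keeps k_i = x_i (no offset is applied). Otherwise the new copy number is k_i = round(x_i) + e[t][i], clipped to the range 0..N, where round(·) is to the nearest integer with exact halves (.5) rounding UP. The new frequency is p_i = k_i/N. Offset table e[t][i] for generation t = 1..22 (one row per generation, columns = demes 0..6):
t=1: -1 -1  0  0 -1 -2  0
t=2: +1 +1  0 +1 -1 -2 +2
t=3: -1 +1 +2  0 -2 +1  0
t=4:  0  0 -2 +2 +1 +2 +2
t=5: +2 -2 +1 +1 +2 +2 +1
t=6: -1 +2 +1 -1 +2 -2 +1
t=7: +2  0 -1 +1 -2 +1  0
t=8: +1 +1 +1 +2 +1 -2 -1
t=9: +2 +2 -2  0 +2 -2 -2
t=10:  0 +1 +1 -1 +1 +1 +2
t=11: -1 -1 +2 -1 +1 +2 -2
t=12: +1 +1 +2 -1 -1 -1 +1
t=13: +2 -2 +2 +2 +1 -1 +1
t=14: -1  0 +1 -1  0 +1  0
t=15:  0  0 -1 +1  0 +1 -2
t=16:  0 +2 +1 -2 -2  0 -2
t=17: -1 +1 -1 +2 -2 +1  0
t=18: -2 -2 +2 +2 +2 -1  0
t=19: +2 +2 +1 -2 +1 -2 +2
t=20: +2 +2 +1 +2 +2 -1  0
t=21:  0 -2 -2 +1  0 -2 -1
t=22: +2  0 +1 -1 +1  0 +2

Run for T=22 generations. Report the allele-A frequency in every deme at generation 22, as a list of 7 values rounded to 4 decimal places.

t=0: k=[0 0 12 0 0 0 0]
t=1: x=[0.0000 0.5902 10.7804 0.6058 0.0000 0.0000 0.0000] k=[0 0 11 1 0 0 0]
t=2: x=[0.0000 0.5410 9.9308 1.4636 0.0512 0.0000 0.0000] k=[0 2 10 2 0 0 0]
t=3: x=[0.0970 2.2652 9.1813 2.3208 0.1023 0.0000 0.0000] k=[0 3 11 2 0 0 0]
t=4: x=[0.1455 3.2030 10.1306 2.3712 0.1023 0.0000 0.0000] k=[0 3 8 4 1 0 0]
t=5: x=[0.1455 3.0548 7.5329 4.0836 1.1244 0.0518 0.0000] k=[2 1 9 5 3 2 0]
t=6: x=[1.8961 1.4272 8.3820 5.1401 3.1119 2.0156 0.1050] k=[1 3 9 4 5 0 1]
t=7: x=[1.0685 3.1536 8.4319 4.3352 4.7877 0.3109 0.9955] k=[3 3 7 5 3 1 1]
t=8: x=[2.9210 3.1536 6.6840 5.0395 3.0610 1.1385 1.0478] k=[4 4 8 7 4 0 0]
t=9: x=[3.8995 4.1420 7.7327 6.9490 4.0266 0.2073 0.0000] k=[6 6 6 7 6 0 0]
t=10: x=[5.8640 5.9245 6.0351 6.9490 5.8513 0.3109 0.0000] k=[6 7 7 6 7 1 0]
t=11: x=[5.9132 6.8671 6.9337 6.1454 6.7613 1.2934 0.0525] k=[5 6 9 5 8 3 0]
t=12: x=[4.9296 6.0237 8.6317 5.3915 7.7201 3.1986 0.1575] k=[6 7 11 4 7 2 1]
t=13: x=[5.9132 7.0657 10.4305 4.5365 6.7108 2.2731 1.1001] k=[8 5 12 7 8 1 2]
t=14: x=[7.6900 5.4289 11.3802 7.3506 7.7201 1.4483 2.0392] k=[7 5 12 6 8 2 2]
t=15: x=[6.7512 5.3794 11.3302 6.4468 7.7201 2.3761 2.0913] k=[7 5 10 7 8 3 0]
t=16: x=[6.7512 5.2803 9.5810 7.2502 7.8209 3.1986 0.1575] k=[7 7 11 5 6 3 0]
t=17: x=[6.8499 7.1154 10.4805 5.3915 5.9019 3.0959 0.1575] k=[6 8 9 7 4 4 0]
t=18: x=[5.9625 7.8607 8.8315 6.9992 4.2297 3.9167 0.2099] k=[4 6 11 9 6 3 0]
t=19: x=[3.9975 6.0733 10.6304 9.0059 6.1042 3.0959 0.1575] k=[6 8 12 7 7 1 2]
t=20: x=[5.9625 8.0099 11.5302 7.3004 6.8118 1.3967 2.0392] k=[8 10 13 9 9 0 2]
t=21: x=[7.9374 9.9518 12.6302 9.2565 8.6772 0.5697 1.9871] k=[8 8 11 10 9 0 1]
t=22: x=[7.8384 8.0596 10.7804 10.0581 8.7275 0.5180 0.9955] k=[10 8 12 9 10 1 3]

[0.4167, 0.3333, 0.5000, 0.3750, 0.4167, 0.0417, 0.1250]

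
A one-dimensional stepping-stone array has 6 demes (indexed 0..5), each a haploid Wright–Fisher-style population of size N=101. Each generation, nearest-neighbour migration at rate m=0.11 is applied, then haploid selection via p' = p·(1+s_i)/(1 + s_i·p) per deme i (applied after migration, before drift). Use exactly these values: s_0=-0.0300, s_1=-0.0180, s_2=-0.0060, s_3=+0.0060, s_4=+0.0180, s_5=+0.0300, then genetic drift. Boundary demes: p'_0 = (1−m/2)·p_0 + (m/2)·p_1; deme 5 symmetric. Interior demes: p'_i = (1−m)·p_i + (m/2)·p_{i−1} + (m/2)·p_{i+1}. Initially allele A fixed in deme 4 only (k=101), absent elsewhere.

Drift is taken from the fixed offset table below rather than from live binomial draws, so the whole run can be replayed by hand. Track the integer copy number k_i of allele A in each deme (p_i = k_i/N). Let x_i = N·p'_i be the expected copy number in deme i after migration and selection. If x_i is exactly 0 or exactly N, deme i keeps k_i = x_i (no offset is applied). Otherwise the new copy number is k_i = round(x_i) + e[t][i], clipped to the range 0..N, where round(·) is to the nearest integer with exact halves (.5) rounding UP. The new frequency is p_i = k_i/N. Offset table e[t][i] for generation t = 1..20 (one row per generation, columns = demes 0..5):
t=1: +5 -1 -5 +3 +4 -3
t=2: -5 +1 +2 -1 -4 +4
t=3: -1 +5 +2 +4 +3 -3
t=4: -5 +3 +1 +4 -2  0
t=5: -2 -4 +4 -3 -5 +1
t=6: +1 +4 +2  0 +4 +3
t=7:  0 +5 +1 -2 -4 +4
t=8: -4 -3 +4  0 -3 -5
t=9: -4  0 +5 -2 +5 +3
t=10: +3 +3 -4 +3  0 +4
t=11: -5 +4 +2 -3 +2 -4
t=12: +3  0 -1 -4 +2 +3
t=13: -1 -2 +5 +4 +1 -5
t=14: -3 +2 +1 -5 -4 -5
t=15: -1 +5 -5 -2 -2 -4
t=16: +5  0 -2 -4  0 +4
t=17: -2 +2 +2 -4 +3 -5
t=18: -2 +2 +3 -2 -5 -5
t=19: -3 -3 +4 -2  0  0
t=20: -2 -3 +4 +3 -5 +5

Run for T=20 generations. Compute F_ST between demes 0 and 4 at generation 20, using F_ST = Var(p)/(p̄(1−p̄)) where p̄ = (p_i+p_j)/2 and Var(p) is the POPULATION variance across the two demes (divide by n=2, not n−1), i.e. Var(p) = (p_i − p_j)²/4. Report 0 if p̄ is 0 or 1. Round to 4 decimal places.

0.1676

t=0: k=[0 0 0 0 101 0]
t=1: x=[0.0000 0.0000 0.0000 5.5865 90.0652 5.7122] k=[0 0 0 9 94 3]
t=2: x=[0.0000 0.0000 0.4920 13.2487 84.5669 8.2256] k=[0 0 2 12 81 12]
t=3: x=[0.0000 0.1080 2.4257 15.3226 73.7663 16.1929] k=[0 5 4 19 77 13]
t=4: x=[0.2668 4.5898 4.8521 21.4659 70.6699 16.9325] k=[0 8 6 25 69 17]
t=5: x=[0.4269 7.3256 7.1151 26.4917 64.1386 20.3358] k=[0 3 11 23 59 21]
t=6: x=[0.1601 3.2179 11.1601 24.4306 55.3766 23.6207] k=[1 7 13 24 59 27]
t=7: x=[1.2906 6.8826 13.2058 25.4337 55.7610 29.3719] k=[1 12 14 23 52 33]
t=8: x=[1.5576 11.3211 14.3109 24.2099 49.8103 34.7153] k=[0 8 18 24 47 30]
t=9: x=[0.4269 7.9755 17.6920 25.0475 45.2452 31.5729] k=[0 8 23 23 50 35]
t=10: x=[0.4269 8.2464 22.0710 24.5961 48.1393 36.5112] k=[3 11 18 28 48 41]
t=11: x=[3.3402 10.7690 18.0755 28.6727 46.9630 42.1089] k=[0 15 20 26 49 38]
t=12: x=[0.8004 14.2265 19.9584 27.0533 47.5787 39.3124] k=[4 14 19 23 50 42]
t=13: x=[4.4195 13.5110 18.8525 24.3755 48.5246 43.1690] k=[3 12 24 28 50 38]
t=14: x=[3.3937 11.9720 23.4515 29.1138 48.5796 39.3677] k=[0 14 24 24 45 34]
t=15: x=[0.7471 13.5653 23.3418 25.2682 43.6817 35.2805] k=[0 19 18 23 42 31]
t=16: x=[1.0140 17.6341 18.2399 23.8789 40.7830 32.2504] k=[6 18 16 20 41 36]
t=17: x=[6.4730 16.9720 16.2478 21.0345 40.0002 36.9650] k=[4 19 18 17 43 32]
t=18: x=[4.6870 17.8515 17.9112 18.5755 41.4001 33.2610] k=[3 20 21 17 36 28]
t=19: x=[3.8214 18.8400 20.6260 18.3547 34.9215 29.0478] k=[1 16 25 16 35 29]
t=20: x=[1.7712 15.4310 23.9000 17.6269 34.0263 29.9490] k=[0 12 28 21 29 35]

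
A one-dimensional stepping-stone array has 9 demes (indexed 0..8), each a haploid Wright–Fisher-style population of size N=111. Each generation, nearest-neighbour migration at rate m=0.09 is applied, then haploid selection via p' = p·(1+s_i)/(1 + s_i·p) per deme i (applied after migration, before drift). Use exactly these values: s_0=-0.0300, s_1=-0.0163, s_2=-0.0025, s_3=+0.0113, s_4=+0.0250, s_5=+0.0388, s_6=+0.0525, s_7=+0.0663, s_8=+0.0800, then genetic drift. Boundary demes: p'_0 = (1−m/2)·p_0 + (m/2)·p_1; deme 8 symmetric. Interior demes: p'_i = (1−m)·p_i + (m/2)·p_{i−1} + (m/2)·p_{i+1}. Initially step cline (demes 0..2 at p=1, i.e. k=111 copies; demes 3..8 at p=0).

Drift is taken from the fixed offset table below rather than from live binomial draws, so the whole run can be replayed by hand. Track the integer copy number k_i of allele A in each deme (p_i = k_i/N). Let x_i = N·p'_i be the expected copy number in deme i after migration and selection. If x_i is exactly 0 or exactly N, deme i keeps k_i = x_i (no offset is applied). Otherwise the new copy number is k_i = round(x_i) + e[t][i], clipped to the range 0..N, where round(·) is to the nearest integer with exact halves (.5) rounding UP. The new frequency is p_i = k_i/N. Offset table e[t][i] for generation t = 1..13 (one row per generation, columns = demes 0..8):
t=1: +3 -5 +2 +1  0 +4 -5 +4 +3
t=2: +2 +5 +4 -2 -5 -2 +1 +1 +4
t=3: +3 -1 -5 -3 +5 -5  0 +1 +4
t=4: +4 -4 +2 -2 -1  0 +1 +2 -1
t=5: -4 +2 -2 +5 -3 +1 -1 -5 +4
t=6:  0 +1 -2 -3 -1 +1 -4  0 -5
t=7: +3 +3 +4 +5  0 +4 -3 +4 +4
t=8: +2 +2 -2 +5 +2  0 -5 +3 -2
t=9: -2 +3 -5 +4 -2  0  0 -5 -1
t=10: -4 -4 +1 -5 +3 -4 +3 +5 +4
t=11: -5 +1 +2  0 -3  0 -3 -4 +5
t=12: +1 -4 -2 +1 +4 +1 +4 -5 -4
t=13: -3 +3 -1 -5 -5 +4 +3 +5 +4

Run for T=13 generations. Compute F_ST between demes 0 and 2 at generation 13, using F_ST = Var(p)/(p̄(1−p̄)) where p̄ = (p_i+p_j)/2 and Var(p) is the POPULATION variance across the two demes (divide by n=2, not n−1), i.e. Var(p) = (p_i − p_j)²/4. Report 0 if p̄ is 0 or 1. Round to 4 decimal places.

0.1037

t=0: k=[111 111 111 0 0 0 0 0 0]
t=1: x=[111.0000 111.0000 105.9930 5.0489 0.0000 0.0000 0.0000 0.0000 0.0000] k=[111 111 108 6 0 0 0 0 0]
t=2: x=[111.0000 110.8628 103.5276 10.4257 0.2767 0.0000 0.0000 0.0000 0.0000] k=[111 111 108 8 0 0 0 0 0]
t=3: x=[111.0000 110.8628 103.6178 12.2620 0.3690 0.0000 0.0000 0.0000 0.0000] k=[111 110 99 9 5 0 0 0 0]
t=4: x=[110.9536 109.5263 95.4115 12.9984 5.0732 0.2337 0.0000 0.0000 0.0000] k=[111 106 97 11 4 0 0 0 0]
t=5: x=[110.7681 105.7382 93.4981 14.6977 4.2344 0.1870 0.0000 0.0000 0.0000] k=[107 108 91 20 1 1 0 0 0]
t=6: x=[106.9272 107.1291 88.5252 22.5412 1.9006 0.9917 0.0474 0.0000 0.0000] k=[107 108 87 20 1 2 0 0 0]
t=7: x=[106.9272 106.9463 84.8800 22.3600 1.9467 1.9361 0.0947 0.0000 0.0000] k=[110 110 89 27 2 6 0 0 0]
t=8: x=[109.9694 109.0233 87.1081 28.9046 3.3851 5.7542 0.2841 0.0000 0.0000] k=[111 111 85 34 5 6 0 0 0]
t=9: x=[111.0000 109.8108 83.8237 35.2598 6.4995 5.8939 0.2841 0.0000 0.0000] k=[111 111 79 39 4 6 0 0 0]
t=10: x=[111.0000 109.5365 78.5826 39.5105 5.7992 5.8473 0.2841 0.0000 0.0000] k=[111 106 80 35 9 2 3 0 0]
t=11: x=[110.7681 104.9618 79.0881 36.1283 10.0790 2.4495 2.9641 0.1439 0.0000] k=[106 106 81 36 7 2 0 0 0]
t=12: x=[105.8525 104.7792 80.0442 36.9966 8.2670 2.2162 0.0947 0.0000 0.0000] k=[107 101 78 38 12 3 4 0 0]
t=13: x=[106.6032 100.0742 77.1762 38.9135 13.0466 3.5795 3.9661 0.1919 0.0000] k=[104 103 76 34 8 8 7 5 0]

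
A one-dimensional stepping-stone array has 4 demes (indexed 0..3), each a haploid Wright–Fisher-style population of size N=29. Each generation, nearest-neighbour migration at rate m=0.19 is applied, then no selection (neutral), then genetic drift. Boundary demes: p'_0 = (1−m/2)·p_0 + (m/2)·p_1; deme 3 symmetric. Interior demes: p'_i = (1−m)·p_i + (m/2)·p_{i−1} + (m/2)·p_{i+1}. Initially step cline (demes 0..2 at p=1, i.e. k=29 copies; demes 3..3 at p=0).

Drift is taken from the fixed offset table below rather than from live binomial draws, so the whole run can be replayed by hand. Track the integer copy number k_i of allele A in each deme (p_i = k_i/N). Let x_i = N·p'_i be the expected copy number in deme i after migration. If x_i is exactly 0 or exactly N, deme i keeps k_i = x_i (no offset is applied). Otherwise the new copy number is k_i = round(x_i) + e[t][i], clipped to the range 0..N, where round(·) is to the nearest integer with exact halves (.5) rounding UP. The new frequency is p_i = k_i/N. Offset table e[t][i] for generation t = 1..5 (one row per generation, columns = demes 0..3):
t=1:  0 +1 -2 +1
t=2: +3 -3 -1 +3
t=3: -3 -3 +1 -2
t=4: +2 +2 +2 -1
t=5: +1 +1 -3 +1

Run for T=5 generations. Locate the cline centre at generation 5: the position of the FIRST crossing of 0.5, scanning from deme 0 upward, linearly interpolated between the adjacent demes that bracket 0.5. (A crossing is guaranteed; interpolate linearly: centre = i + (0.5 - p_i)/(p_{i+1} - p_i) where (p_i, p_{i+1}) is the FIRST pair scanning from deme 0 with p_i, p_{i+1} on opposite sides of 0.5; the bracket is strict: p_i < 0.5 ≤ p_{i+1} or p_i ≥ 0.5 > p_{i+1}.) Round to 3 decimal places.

2.500

t=0: k=[29 29 29 0]
t=1: x=[29.0000 29.0000 26.2450 2.7550] k=[29 29 24 4]
t=2: x=[29.0000 28.5250 22.5750 5.9000] k=[29 26 22 9]
t=3: x=[28.7150 25.9050 21.1450 10.2350] k=[26 23 22 8]
t=4: x=[25.7150 23.1900 20.7650 9.3300] k=[28 25 23 8]
t=5: x=[27.7150 25.0950 21.7650 9.4250] k=[29 26 19 10]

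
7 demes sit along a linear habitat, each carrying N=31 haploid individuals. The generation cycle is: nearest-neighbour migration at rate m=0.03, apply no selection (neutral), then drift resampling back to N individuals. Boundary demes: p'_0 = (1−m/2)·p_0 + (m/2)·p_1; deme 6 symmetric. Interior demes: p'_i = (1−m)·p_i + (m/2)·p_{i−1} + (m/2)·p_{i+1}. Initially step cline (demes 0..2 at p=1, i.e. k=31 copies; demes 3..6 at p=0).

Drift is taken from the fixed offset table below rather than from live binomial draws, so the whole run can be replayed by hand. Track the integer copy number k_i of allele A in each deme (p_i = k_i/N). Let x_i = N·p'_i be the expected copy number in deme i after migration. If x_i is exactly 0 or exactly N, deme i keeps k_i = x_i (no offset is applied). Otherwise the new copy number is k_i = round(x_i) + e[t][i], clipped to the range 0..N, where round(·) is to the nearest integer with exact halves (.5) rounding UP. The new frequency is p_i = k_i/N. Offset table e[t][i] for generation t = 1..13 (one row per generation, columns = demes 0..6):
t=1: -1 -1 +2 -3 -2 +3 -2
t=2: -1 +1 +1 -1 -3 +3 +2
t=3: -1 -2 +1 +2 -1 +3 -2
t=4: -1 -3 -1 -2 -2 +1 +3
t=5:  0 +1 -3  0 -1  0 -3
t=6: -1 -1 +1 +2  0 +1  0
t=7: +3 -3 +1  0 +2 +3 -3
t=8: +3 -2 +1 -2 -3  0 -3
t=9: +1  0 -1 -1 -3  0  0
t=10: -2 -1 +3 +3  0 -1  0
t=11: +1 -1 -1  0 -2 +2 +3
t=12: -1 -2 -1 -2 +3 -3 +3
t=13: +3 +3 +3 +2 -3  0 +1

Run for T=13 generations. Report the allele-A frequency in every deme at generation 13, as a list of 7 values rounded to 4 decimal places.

t=0: k=[31 31 31 0 0 0 0]
t=1: x=[31.0000 31.0000 30.5350 0.4650 0.0000 0.0000 0.0000] k=[31 31 31 0 0 0 0]
t=2: x=[31.0000 31.0000 30.5350 0.4650 0.0000 0.0000 0.0000] k=[31 31 31 0 0 0 0]
t=3: x=[31.0000 31.0000 30.5350 0.4650 0.0000 0.0000 0.0000] k=[31 31 31 2 0 0 0]
t=4: x=[31.0000 31.0000 30.5650 2.4050 0.0300 0.0000 0.0000] k=[31 31 30 0 0 0 0]
t=5: x=[31.0000 30.9850 29.5650 0.4500 0.0000 0.0000 0.0000] k=[31 31 27 0 0 0 0]
t=6: x=[31.0000 30.9400 26.6550 0.4050 0.0000 0.0000 0.0000] k=[31 30 28 2 0 0 0]
t=7: x=[30.9850 29.9850 27.6400 2.3600 0.0300 0.0000 0.0000] k=[31 27 29 2 2 0 0]
t=8: x=[30.9400 27.0900 28.5650 2.4050 1.9700 0.0300 0.0000] k=[31 25 30 0 0 0 0]
t=9: x=[30.9100 25.1650 29.4750 0.4500 0.0000 0.0000 0.0000] k=[31 25 28 0 0 0 0]
t=10: x=[30.9100 25.1350 27.5350 0.4200 0.0000 0.0000 0.0000] k=[29 24 31 3 0 0 0]
t=11: x=[28.9250 24.1800 30.4750 3.3750 0.0450 0.0000 0.0000] k=[30 23 29 3 0 0 0]
t=12: x=[29.8950 23.1950 28.5200 3.3450 0.0450 0.0000 0.0000] k=[29 21 28 1 3 0 0]
t=13: x=[28.8800 21.2250 27.4900 1.4350 2.9250 0.0450 0.0000] k=[31 24 30 3 0 0 0]

[1.0000, 0.7742, 0.9677, 0.0968, 0.0000, 0.0000, 0.0000]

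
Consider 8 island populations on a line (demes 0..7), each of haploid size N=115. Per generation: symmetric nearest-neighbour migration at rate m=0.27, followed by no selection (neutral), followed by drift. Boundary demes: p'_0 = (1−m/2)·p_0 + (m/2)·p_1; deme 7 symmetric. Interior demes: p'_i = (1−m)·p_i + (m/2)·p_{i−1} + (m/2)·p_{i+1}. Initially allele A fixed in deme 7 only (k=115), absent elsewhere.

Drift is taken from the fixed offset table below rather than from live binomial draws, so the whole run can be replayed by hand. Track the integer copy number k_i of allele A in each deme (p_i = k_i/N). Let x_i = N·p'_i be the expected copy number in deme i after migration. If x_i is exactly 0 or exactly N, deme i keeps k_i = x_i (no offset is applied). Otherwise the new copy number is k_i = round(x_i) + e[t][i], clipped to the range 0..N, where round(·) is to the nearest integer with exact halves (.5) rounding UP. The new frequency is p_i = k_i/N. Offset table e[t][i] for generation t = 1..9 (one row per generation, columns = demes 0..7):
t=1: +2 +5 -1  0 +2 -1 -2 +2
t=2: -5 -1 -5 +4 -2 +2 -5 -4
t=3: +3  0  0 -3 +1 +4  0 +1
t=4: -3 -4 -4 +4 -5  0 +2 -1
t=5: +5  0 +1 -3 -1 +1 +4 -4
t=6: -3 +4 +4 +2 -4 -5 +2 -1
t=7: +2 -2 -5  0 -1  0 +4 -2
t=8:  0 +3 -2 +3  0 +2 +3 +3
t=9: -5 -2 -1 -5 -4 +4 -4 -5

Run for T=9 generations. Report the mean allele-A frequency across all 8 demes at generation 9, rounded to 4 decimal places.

0.1174

t=0: k=[0 0 0 0 0 0 0 115]
t=1: x=[0.0000 0.0000 0.0000 0.0000 0.0000 0.0000 15.5250 99.4750] k=[0 0 0 0 0 0 14 101]
t=2: x=[0.0000 0.0000 0.0000 0.0000 0.0000 1.8900 23.8550 89.2550] k=[0 0 0 0 0 4 19 85]
t=3: x=[0.0000 0.0000 0.0000 0.0000 0.5400 5.4850 25.8850 76.0900] k=[0 0 0 0 2 9 26 77]
t=4: x=[0.0000 0.0000 0.0000 0.2700 2.6750 10.3500 30.5900 70.1150] k=[0 0 0 4 0 10 33 69]
t=5: x=[0.0000 0.0000 0.5400 2.9200 1.8900 11.7550 34.7550 64.1400] k=[0 0 2 0 1 13 39 60]
t=6: x=[0.0000 0.2700 1.4600 0.4050 2.4850 14.8900 38.3250 57.1650] k=[0 4 5 2 0 10 40 56]
t=7: x=[0.5400 3.5950 4.4600 2.1350 1.6200 12.7000 38.1100 53.8400] k=[3 2 0 2 1 13 42 52]
t=8: x=[2.8650 1.8650 0.5400 1.5950 2.7550 15.2950 39.4350 50.6500] k=[3 5 0 5 3 17 42 54]
t=9: x=[3.2700 4.0550 1.3500 4.0550 5.1600 18.4850 40.2450 52.3800] k=[0 2 0 0 1 22 36 47]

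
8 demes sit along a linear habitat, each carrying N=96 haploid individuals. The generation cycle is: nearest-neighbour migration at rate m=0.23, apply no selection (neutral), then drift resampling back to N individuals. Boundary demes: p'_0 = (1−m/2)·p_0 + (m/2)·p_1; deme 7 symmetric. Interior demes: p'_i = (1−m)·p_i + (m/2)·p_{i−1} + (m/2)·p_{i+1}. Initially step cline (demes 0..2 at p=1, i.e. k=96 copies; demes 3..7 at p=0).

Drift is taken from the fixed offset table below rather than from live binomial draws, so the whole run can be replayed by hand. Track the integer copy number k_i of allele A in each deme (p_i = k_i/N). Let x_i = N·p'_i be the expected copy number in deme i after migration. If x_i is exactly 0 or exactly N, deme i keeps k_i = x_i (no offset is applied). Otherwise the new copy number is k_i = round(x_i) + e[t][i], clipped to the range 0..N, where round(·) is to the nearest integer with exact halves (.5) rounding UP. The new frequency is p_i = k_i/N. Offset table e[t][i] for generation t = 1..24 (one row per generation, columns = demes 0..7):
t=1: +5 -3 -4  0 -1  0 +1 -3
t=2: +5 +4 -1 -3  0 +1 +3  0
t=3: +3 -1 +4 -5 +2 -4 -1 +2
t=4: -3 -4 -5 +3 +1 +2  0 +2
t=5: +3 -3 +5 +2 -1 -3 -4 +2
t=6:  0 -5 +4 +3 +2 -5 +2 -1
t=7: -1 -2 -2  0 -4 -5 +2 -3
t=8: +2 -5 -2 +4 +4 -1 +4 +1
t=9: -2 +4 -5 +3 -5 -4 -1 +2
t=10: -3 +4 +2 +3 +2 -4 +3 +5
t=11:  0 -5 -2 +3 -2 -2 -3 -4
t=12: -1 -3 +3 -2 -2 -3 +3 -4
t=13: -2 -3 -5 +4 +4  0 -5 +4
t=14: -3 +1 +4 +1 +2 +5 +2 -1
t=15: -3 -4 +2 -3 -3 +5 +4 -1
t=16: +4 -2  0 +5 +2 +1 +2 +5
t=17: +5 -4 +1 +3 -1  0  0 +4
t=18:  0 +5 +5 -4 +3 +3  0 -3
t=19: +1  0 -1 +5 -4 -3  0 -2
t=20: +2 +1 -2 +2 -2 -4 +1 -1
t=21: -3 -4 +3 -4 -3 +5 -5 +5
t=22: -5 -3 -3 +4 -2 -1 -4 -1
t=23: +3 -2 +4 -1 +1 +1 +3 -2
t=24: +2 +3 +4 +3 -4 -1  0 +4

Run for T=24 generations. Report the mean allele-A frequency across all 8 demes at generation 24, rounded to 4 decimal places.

t=0: k=[96 96 96 0 0 0 0 0]
t=1: x=[96.0000 96.0000 84.9600 11.0400 0.0000 0.0000 0.0000 0.0000] k=[96 96 81 11 0 0 0 0]
t=2: x=[96.0000 94.2750 74.6750 17.7850 1.2650 0.0000 0.0000 0.0000] k=[96 96 74 15 1 0 0 0]
t=3: x=[96.0000 93.4700 69.7450 20.1750 2.4950 0.1150 0.0000 0.0000] k=[96 92 74 15 4 0 0 0]
t=4: x=[95.5400 90.3900 69.2850 20.5200 4.8050 0.4600 0.0000 0.0000] k=[93 86 64 24 6 2 0 0]
t=5: x=[92.1950 84.2750 61.9300 26.5300 7.6100 2.2300 0.2300 0.0000] k=[95 81 67 29 7 0 0 0]
t=6: x=[93.3900 81.0000 64.2400 30.8400 8.7250 0.8050 0.0000 0.0000] k=[93 76 68 34 11 0 0 0]
t=7: x=[91.0450 77.0350 65.0100 35.2650 12.3800 1.2650 0.0000 0.0000] k=[90 75 63 35 8 0 0 0]
t=8: x=[88.2750 75.3450 61.1600 35.1150 10.1850 0.9200 0.0000 0.0000] k=[90 70 59 39 14 0 0 0]
t=9: x=[87.7000 71.0350 57.9650 38.4250 15.2650 1.6100 0.0000 0.0000] k=[86 75 53 41 10 0 0 0]
t=10: x=[84.7350 73.7350 54.1500 38.8150 12.4150 1.1500 0.0000 0.0000] k=[82 78 56 42 14 0 0 0]
t=11: x=[81.5400 75.9300 56.9200 40.3900 15.6100 1.6100 0.0000 0.0000] k=[82 71 55 43 14 0 0 0]
t=12: x=[80.7350 70.4250 55.4600 41.0450 15.7250 1.6100 0.0000 0.0000] k=[80 67 58 39 14 0 0 0]
t=13: x=[78.5050 67.4600 56.8500 38.3100 15.2650 1.6100 0.0000 0.0000] k=[77 64 52 42 19 2 0 0]
t=14: x=[75.5050 64.1150 52.2300 40.5050 19.6900 3.7250 0.2300 0.0000] k=[73 65 56 42 22 9 2 0]
t=15: x=[72.0800 64.8850 55.4250 41.3100 22.8050 9.6900 2.5750 0.2300] k=[69 61 57 38 20 15 7 0]
t=16: x=[68.0800 61.4600 55.2750 38.1150 21.4950 14.6550 7.1150 0.8050] k=[72 59 55 43 23 16 9 6]
t=17: x=[70.5050 60.0350 54.0800 42.0800 24.4950 16.0000 9.4600 6.3450] k=[76 56 55 45 23 16 9 10]
t=18: x=[73.7000 58.1850 53.9650 43.6200 24.7250 16.0000 9.9200 9.8850] k=[74 63 59 40 28 19 10 7]
t=19: x=[72.7350 63.8050 57.2750 40.8050 28.3450 19.0000 10.6900 7.3450] k=[74 64 56 46 24 16 11 5]
t=20: x=[72.8500 64.2300 55.7700 44.6200 25.6100 16.3450 10.8850 5.6900] k=[75 65 54 47 24 12 12 5]
t=21: x=[73.8500 64.8850 54.4600 45.1600 25.2650 13.3800 11.1950 5.8050] k=[71 61 57 41 22 18 6 11]
t=22: x=[69.8500 61.6900 55.6200 40.6550 23.7250 17.0800 7.9550 10.4250] k=[65 59 53 45 22 16 4 9]
t=23: x=[64.3100 59.0000 52.7700 43.2750 23.9550 15.3100 5.9550 8.4250] k=[67 57 57 42 25 16 9 6]
t=24: x=[65.8500 58.1500 55.2750 41.7700 25.9200 16.2300 9.4600 6.3450] k=[68 61 59 45 22 15 9 10]

0.3763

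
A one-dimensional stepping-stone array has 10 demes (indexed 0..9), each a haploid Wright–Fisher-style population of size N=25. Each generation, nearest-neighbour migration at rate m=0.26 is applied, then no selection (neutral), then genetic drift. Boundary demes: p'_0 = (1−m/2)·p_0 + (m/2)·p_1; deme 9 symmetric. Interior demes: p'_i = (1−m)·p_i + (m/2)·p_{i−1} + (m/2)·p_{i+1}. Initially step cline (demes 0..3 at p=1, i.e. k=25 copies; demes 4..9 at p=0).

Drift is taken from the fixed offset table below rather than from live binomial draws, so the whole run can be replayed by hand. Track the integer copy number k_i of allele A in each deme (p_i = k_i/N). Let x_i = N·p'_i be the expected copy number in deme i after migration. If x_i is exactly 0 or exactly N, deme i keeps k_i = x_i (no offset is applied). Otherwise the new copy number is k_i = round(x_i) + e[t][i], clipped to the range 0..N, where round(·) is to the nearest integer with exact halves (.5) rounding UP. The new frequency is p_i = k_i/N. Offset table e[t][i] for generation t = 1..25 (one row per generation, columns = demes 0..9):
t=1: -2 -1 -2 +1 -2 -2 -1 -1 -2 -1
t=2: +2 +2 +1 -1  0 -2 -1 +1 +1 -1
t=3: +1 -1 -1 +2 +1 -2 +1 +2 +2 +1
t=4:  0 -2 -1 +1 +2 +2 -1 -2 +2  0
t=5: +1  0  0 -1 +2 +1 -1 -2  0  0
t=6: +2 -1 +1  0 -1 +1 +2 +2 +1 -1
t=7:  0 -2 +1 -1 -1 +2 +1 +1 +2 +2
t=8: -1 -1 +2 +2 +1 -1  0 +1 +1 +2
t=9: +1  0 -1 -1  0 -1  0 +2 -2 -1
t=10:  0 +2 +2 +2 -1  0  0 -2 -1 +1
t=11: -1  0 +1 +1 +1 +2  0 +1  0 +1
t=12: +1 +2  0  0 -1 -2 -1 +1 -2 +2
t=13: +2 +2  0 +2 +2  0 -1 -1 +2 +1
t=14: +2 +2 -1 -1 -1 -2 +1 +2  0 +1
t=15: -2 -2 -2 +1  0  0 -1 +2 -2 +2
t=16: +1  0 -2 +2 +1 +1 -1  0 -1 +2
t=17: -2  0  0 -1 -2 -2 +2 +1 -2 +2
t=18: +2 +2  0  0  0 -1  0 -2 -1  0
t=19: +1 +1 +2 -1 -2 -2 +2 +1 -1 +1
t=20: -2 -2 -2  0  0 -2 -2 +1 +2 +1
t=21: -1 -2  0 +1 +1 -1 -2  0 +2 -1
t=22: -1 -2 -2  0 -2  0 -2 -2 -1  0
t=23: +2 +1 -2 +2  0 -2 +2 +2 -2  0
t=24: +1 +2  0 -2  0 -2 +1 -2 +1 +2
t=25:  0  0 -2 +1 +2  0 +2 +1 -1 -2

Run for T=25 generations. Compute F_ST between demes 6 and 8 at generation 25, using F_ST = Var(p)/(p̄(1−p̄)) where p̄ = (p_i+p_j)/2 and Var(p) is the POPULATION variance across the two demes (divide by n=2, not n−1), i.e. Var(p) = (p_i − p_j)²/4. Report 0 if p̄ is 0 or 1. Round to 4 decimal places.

0.0244

t=0: k=[25 25 25 25 0 0 0 0 0 0]
t=1: x=[25.0000 25.0000 25.0000 21.7500 3.2500 0.0000 0.0000 0.0000 0.0000 0.0000] k=[25 25 25 23 1 0 0 0 0 0]
t=2: x=[25.0000 25.0000 24.7400 20.4000 3.7300 0.1300 0.0000 0.0000 0.0000 0.0000] k=[25 25 25 19 4 0 0 0 0 0]
t=3: x=[25.0000 25.0000 24.2200 17.8300 5.4300 0.5200 0.0000 0.0000 0.0000 0.0000] k=[25 25 23 20 6 0 0 0 0 0]
t=4: x=[25.0000 24.7400 22.8700 18.5700 7.0400 0.7800 0.0000 0.0000 0.0000 0.0000] k=[25 23 22 20 9 3 0 0 0 0]
t=5: x=[24.7400 23.1300 21.8700 18.8300 9.6500 3.3900 0.3900 0.0000 0.0000 0.0000] k=[25 23 22 18 12 4 0 0 0 0]
t=6: x=[24.7400 23.1300 21.6100 17.7400 11.7400 4.5200 0.5200 0.0000 0.0000 0.0000] k=[25 22 23 18 11 6 3 0 0 0]
t=7: x=[24.6100 22.5200 22.2200 17.7400 11.2600 6.2600 3.0000 0.3900 0.0000 0.0000] k=[25 21 23 17 10 8 4 1 0 0]
t=8: x=[24.4800 21.7800 21.9600 16.8700 10.6500 7.7400 4.1300 1.2600 0.1300 0.0000] k=[23 21 24 19 12 7 4 2 1 0]
t=9: x=[22.7400 21.6500 22.9600 18.7400 12.2600 7.2600 4.1300 2.1300 1.0000 0.1300] k=[24 22 22 18 12 6 4 4 0 0]
t=10: x=[23.7400 22.2600 21.4800 17.7400 12.0000 6.5200 4.2600 3.4800 0.5200 0.0000] k=[24 24 23 20 11 7 4 1 0 0]
t=11: x=[24.0000 23.8700 22.7400 19.2200 11.6500 7.1300 4.0000 1.2600 0.1300 0.0000] k=[23 24 24 20 13 9 4 2 0 0]
t=12: x=[23.1300 23.8700 23.4800 19.6100 13.3900 8.8700 4.3900 2.0000 0.2600 0.0000] k=[24 25 23 20 12 7 3 3 0 0]
t=13: x=[24.1300 24.6100 22.8700 19.3500 12.3900 7.1300 3.5200 2.6100 0.3900 0.0000] k=[25 25 23 21 14 7 3 2 2 0]
t=14: x=[25.0000 24.7400 23.0000 20.3500 14.0000 7.3900 3.3900 2.1300 1.7400 0.2600] k=[25 25 22 19 13 5 4 4 2 1]
t=15: x=[25.0000 24.6100 22.0000 18.6100 12.7400 5.9100 4.1300 3.7400 2.1300 1.1300] k=[25 23 20 20 13 6 3 6 0 3]
t=16: x=[24.7400 22.8700 20.3900 19.0900 13.0000 6.5200 3.7800 4.8300 1.1700 2.6100] k=[25 23 18 21 14 8 3 5 0 5]
t=17: x=[24.7400 22.6100 19.0400 19.7000 14.1300 8.1300 3.9100 4.0900 1.3000 4.3500] k=[23 23 19 19 12 6 6 5 0 6]
t=18: x=[23.0000 22.4800 19.5200 18.0900 12.1300 6.7800 5.8700 4.4800 1.4300 5.2200] k=[25 24 20 18 12 6 6 2 0 5]
t=19: x=[24.8700 23.6100 20.2600 17.4800 12.0000 6.7800 5.4800 2.2600 0.9100 4.3500] k=[25 25 22 16 10 5 7 3 0 5]
t=20: x=[25.0000 24.6100 21.6100 16.0000 10.1300 5.9100 6.2200 3.1300 1.0400 4.3500] k=[25 23 20 16 10 4 4 4 3 5]
t=21: x=[24.7400 22.8700 19.8700 15.7400 10.0000 4.7800 4.0000 3.8700 3.3900 4.7400] k=[24 21 20 17 11 4 2 4 5 4]
t=22: x=[23.6100 21.2600 19.7400 16.6100 10.8700 4.6500 2.5200 3.8700 4.7400 4.1300] k=[23 19 18 17 9 5 1 2 4 4]
t=23: x=[22.4800 19.3900 18.0000 16.0900 9.5200 5.0000 1.6500 2.1300 3.7400 4.0000] k=[24 20 16 18 10 3 4 4 2 4]
t=24: x=[23.4800 20.0000 16.7800 16.7000 10.1300 4.0400 3.8700 3.7400 2.5200 3.7400] k=[24 22 17 15 10 2 5 2 4 6]
t=25: x=[23.7400 21.6100 17.3900 14.6100 9.6100 3.4300 4.2200 2.6500 4.0000 5.7400] k=[24 22 15 16 12 3 6 4 3 4]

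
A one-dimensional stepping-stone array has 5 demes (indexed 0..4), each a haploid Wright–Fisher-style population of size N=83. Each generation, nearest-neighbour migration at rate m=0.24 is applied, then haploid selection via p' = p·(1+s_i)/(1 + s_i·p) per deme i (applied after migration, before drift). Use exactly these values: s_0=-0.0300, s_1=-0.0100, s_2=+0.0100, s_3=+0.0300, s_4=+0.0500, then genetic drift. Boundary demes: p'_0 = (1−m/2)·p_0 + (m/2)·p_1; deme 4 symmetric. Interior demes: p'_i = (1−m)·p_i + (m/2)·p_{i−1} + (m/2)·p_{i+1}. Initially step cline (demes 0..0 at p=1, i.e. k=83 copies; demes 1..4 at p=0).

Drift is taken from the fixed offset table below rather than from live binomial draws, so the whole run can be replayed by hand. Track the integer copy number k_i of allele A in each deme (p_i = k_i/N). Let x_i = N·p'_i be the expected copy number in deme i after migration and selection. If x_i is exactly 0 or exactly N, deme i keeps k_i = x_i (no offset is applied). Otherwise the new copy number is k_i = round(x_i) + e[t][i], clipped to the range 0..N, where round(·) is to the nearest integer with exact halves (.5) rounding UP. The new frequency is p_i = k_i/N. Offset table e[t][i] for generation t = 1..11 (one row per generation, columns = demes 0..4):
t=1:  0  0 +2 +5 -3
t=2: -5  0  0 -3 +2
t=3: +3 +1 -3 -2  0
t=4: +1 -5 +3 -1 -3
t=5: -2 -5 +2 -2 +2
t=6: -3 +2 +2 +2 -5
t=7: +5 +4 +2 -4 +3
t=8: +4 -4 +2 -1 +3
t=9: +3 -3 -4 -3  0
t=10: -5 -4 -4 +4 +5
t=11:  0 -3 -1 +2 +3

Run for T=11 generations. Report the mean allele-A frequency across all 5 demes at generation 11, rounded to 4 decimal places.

0.1783

t=0: k=[83 0 0 0 0]
t=1: x=[72.7699 9.8722 0.0000 0.0000 0.0000] k=[73 10 0 0 0]
t=2: x=[65.0146 16.2284 1.2118 0.0000 0.0000] k=[60 16 1 0 0]
t=3: x=[54.1494 19.3306 2.7059 0.1236 0.0000] k=[57 20 0 0 0]
t=4: x=[51.9705 21.8777 2.4233 0.0000 0.0000] k=[53 17 5 0 0]
t=5: x=[48.0653 19.7285 5.8943 0.6179 0.0000] k=[46 15 8 0 0]
t=6: x=[41.6481 17.7394 7.9513 0.9885 0.0000] k=[39 20 10 3 0]
t=7: x=[36.0975 20.9223 10.4506 3.5799 0.3779] k=[41 25 12 0 3]
t=8: x=[38.4507 25.1833 12.2234 1.8528 2.7676] k=[42 21 14 1 6]
t=9: x=[38.8500 22.5147 13.3914 3.2511 5.6516] k=[42 20 9 0 6]
t=10: x=[38.7302 21.1612 9.3220 1.8528 5.5264] k=[34 17 5 6 11]
t=11: x=[31.3635 17.4610 6.6204 6.6588 10.8520] k=[31 14 6 9 14]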